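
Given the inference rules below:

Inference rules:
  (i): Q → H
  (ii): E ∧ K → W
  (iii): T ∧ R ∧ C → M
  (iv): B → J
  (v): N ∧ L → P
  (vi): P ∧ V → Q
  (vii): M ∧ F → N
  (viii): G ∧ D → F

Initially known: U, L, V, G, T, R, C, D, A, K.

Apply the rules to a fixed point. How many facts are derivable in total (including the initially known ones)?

Round 1 fires (iii), (viii), giving M, F.
Round 2 fires (vii), giving N.
Round 3 fires (v), giving P.
Round 4 fires (vi), giving Q.
Round 5 fires (i), giving H.
Closure: {A, C, D, F, G, H, K, L, M, N, P, Q, R, T, U, V} — 16 facts.

16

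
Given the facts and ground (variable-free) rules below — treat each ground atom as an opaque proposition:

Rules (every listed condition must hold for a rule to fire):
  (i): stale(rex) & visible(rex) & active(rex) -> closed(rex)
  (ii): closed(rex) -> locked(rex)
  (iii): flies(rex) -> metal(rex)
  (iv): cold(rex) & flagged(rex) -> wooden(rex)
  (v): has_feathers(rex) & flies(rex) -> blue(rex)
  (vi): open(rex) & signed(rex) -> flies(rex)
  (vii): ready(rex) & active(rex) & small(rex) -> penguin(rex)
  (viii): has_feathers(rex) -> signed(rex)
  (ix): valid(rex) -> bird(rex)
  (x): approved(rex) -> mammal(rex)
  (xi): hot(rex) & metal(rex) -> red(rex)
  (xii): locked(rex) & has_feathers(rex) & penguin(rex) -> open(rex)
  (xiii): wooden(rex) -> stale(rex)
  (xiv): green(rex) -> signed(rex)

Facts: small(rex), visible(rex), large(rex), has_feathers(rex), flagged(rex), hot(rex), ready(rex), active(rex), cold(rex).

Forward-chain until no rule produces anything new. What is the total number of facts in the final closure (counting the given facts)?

Round 1 — (iv), (vii), (viii), derive wooden(rex), penguin(rex), signed(rex).
Round 2 — (xiii), derive stale(rex).
Round 3 — (i), derive closed(rex).
Round 4 — (ii), derive locked(rex).
Round 5 — (xii), derive open(rex).
Round 6 — (vi), derive flies(rex).
Round 7 — (iii), (v), derive metal(rex), blue(rex).
Round 8 — (xi), derive red(rex).
Closure: {active(rex), blue(rex), closed(rex), cold(rex), flagged(rex), flies(rex), has_feathers(rex), hot(rex), large(rex), locked(rex), metal(rex), open(rex), penguin(rex), ready(rex), red(rex), signed(rex), small(rex), stale(rex), visible(rex), wooden(rex)} — 20 facts.

20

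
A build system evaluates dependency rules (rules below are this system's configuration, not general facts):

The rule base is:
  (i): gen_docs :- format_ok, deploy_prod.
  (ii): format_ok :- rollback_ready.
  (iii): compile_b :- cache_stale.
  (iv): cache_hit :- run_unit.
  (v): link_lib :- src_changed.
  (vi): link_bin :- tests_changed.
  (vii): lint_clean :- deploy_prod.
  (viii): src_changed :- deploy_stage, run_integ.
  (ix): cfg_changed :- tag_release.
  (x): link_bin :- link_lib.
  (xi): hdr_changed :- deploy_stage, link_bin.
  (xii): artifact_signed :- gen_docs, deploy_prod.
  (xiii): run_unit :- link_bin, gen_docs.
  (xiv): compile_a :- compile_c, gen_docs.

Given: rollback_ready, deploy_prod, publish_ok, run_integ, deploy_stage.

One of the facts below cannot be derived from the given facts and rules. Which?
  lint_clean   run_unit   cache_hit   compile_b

compile_b

Round 1: (ii) [format_ok :- rollback_ready.]; (vii) [lint_clean :- deploy_prod.]; (viii) [src_changed :- deploy_stage, run_integ.]. New: format_ok, lint_clean, src_changed.
Round 2: (i) [gen_docs :- format_ok, deploy_prod.]; (v) [link_lib :- src_changed.]. New: gen_docs, link_lib.
Round 3: (x) [link_bin :- link_lib.]; (xii) [artifact_signed :- gen_docs, deploy_prod.]. New: link_bin, artifact_signed.
Round 4: (xi) [hdr_changed :- deploy_stage, link_bin.]; (xiii) [run_unit :- link_bin, gen_docs.]. New: hdr_changed, run_unit.
Round 5: (iv) [cache_hit :- run_unit.]. New: cache_hit.
Derived: lint_clean (round 1), cache_hit (round 5), run_unit (round 4). compile_b never appears in any round.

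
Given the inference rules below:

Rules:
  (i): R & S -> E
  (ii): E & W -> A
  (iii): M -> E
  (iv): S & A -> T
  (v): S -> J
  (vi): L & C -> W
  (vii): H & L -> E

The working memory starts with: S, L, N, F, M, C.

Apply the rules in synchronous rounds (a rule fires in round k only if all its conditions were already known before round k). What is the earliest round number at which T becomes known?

Round 1 fires (iii), (v), (vi), giving E, J, W.
Round 2 fires (ii), giving A.
Round 3 fires (iv), giving T.
T first appears in round 3.

3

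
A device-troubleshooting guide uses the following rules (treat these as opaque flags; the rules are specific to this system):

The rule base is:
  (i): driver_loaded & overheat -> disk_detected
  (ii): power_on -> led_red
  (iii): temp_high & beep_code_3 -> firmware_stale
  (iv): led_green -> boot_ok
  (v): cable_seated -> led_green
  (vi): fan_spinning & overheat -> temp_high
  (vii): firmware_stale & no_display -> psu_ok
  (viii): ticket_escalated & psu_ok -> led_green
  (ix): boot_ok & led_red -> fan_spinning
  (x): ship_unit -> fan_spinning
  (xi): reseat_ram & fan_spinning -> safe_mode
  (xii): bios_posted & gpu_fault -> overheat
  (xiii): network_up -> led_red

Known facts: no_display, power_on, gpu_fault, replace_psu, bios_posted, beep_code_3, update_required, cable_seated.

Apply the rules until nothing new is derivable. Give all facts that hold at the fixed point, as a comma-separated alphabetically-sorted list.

Round 1: (ii) [power_on -> led_red]; (v) [cable_seated -> led_green]; (xii) [bios_posted & gpu_fault -> overheat]. New: led_red, led_green, overheat.
Round 2: (iv) [led_green -> boot_ok]. New: boot_ok.
Round 3: (ix) [boot_ok & led_red -> fan_spinning]. New: fan_spinning.
Round 4: (vi) [fan_spinning & overheat -> temp_high]. New: temp_high.
Round 5: (iii) [temp_high & beep_code_3 -> firmware_stale]. New: firmware_stale.
Round 6: (vii) [firmware_stale & no_display -> psu_ok]. New: psu_ok.

beep_code_3, bios_posted, boot_ok, cable_seated, fan_spinning, firmware_stale, gpu_fault, led_green, led_red, no_display, overheat, power_on, psu_ok, replace_psu, temp_high, update_required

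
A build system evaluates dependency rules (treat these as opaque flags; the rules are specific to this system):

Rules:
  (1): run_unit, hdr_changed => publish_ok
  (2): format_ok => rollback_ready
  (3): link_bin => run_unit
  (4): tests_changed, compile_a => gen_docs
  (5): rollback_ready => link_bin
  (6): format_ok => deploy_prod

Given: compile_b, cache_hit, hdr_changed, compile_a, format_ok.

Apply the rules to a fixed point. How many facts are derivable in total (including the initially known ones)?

Round 1: (2) [format_ok => rollback_ready]; (6) [format_ok => deploy_prod]. Adds rollback_ready, deploy_prod.
Round 2: (5) [rollback_ready => link_bin]. Adds link_bin.
Round 3: (3) [link_bin => run_unit]. Adds run_unit.
Round 4: (1) [run_unit, hdr_changed => publish_ok]. Adds publish_ok.
Closure: {cache_hit, compile_a, compile_b, deploy_prod, format_ok, hdr_changed, link_bin, publish_ok, rollback_ready, run_unit} — 10 facts.

10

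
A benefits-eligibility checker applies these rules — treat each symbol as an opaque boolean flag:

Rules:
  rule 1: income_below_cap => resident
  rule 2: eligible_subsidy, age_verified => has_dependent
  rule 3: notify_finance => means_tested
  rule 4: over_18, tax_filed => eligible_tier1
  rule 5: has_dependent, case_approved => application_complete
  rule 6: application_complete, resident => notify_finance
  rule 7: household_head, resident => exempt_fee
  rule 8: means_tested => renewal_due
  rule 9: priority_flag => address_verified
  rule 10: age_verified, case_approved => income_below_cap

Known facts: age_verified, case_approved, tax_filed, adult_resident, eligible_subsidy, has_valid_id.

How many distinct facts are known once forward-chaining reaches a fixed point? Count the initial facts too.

13

Round 1 — rule 2, rule 10, derive has_dependent, income_below_cap.
Round 2 — rule 1, rule 5, derive resident, application_complete.
Round 3 — rule 6, derive notify_finance.
Round 4 — rule 3, derive means_tested.
Round 5 — rule 8, derive renewal_due.
Closure: {adult_resident, age_verified, application_complete, case_approved, eligible_subsidy, has_dependent, has_valid_id, income_below_cap, means_tested, notify_finance, renewal_due, resident, tax_filed} — 13 facts.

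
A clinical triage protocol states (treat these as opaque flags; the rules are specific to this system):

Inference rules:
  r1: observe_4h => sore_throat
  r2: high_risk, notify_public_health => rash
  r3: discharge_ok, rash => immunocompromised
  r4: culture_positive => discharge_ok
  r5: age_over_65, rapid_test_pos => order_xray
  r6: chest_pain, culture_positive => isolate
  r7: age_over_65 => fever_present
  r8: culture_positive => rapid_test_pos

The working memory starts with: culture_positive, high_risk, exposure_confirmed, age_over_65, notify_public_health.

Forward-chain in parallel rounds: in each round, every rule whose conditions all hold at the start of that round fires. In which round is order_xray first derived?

2

[1] r2 [high_risk, notify_public_health => rash]; r4 [culture_positive => discharge_ok]; r7 [age_over_65 => fever_present]; r8 [culture_positive => rapid_test_pos]. ⇒ new: rash, discharge_ok, fever_present, rapid_test_pos.
[2] r3 [discharge_ok, rash => immunocompromised]; r5 [age_over_65, rapid_test_pos => order_xray]. ⇒ new: immunocompromised, order_xray.
order_xray first appears in round 2.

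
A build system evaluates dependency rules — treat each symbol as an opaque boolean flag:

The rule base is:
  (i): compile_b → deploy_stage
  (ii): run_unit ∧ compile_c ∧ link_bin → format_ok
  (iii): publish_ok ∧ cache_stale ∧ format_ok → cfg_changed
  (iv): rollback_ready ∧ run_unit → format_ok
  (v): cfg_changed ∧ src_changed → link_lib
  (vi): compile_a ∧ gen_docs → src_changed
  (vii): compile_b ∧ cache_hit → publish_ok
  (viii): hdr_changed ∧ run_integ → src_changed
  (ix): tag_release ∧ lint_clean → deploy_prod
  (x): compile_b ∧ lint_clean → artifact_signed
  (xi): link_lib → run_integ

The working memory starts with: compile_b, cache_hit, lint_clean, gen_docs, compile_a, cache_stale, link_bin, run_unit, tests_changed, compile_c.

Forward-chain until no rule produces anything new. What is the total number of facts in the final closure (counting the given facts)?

18

Round 1 — (i), (ii), (vi), (vii), (x), derive deploy_stage, format_ok, src_changed, publish_ok, artifact_signed.
Round 2 — (iii), derive cfg_changed.
Round 3 — (v), derive link_lib.
Round 4 — (xi), derive run_integ.
Closure: {artifact_signed, cache_hit, cache_stale, cfg_changed, compile_a, compile_b, compile_c, deploy_stage, format_ok, gen_docs, link_bin, link_lib, lint_clean, publish_ok, run_integ, run_unit, src_changed, tests_changed} — 18 facts.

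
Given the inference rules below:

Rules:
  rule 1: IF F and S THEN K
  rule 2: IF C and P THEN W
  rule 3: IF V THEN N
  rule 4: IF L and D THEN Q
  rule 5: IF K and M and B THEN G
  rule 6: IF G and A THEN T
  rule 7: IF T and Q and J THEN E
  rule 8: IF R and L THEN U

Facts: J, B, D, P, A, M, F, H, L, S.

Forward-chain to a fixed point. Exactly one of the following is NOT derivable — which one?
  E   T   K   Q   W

W

Round 1: rule 1 [IF F and S THEN K]; rule 4 [IF L and D THEN Q]. New: K, Q.
Round 2: rule 5 [IF K and M and B THEN G]. New: G.
Round 3: rule 6 [IF G and A THEN T]. New: T.
Round 4: rule 7 [IF T and Q and J THEN E]. New: E.
Derived: E (round 4), T (round 3), Q (round 1), K (round 1). W never appears in any round.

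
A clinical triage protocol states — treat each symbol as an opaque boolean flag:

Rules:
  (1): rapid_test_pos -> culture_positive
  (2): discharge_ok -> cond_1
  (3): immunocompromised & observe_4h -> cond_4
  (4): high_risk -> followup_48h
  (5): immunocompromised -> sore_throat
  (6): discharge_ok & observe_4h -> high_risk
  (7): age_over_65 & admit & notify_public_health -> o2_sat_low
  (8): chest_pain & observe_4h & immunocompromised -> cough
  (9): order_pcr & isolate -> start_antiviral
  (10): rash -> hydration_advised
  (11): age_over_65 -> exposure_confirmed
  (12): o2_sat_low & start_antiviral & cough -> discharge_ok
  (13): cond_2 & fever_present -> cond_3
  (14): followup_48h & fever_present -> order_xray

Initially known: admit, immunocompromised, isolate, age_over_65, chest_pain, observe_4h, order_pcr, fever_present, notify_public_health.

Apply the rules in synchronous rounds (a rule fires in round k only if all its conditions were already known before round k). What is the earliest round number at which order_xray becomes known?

5

Round 1: (3) [immunocompromised & observe_4h -> cond_4]; (5) [immunocompromised -> sore_throat]; (7) [age_over_65 & admit & notify_public_health -> o2_sat_low]; (8) [chest_pain & observe_4h & immunocompromised -> cough]; (9) [order_pcr & isolate -> start_antiviral]; (11) [age_over_65 -> exposure_confirmed]. New: cond_4, sore_throat, o2_sat_low, cough, start_antiviral, exposure_confirmed.
Round 2: (12) [o2_sat_low & start_antiviral & cough -> discharge_ok]. New: discharge_ok.
Round 3: (2) [discharge_ok -> cond_1]; (6) [discharge_ok & observe_4h -> high_risk]. New: cond_1, high_risk.
Round 4: (4) [high_risk -> followup_48h]. New: followup_48h.
Round 5: (14) [followup_48h & fever_present -> order_xray]. New: order_xray.
order_xray first appears in round 5.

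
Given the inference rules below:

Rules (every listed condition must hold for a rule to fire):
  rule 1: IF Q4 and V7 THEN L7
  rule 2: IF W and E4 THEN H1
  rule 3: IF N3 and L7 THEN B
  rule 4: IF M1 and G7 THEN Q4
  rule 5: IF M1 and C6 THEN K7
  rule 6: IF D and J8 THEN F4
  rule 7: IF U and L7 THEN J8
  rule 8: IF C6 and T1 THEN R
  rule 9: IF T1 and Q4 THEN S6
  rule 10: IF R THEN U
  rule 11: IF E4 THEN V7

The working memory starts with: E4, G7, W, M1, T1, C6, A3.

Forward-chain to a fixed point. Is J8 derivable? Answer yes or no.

yes

[1] rule 2 [IF W and E4 THEN H1]; rule 4 [IF M1 and G7 THEN Q4]; rule 5 [IF M1 and C6 THEN K7]; rule 8 [IF C6 and T1 THEN R]; rule 11 [IF E4 THEN V7]. ⇒ new: H1, Q4, K7, R, V7.
[2] rule 1 [IF Q4 and V7 THEN L7]; rule 9 [IF T1 and Q4 THEN S6]; rule 10 [IF R THEN U]. ⇒ new: L7, S6, U.
[3] rule 7 [IF U and L7 THEN J8]. ⇒ new: J8.
J8 appears in round 3, so it is derivable.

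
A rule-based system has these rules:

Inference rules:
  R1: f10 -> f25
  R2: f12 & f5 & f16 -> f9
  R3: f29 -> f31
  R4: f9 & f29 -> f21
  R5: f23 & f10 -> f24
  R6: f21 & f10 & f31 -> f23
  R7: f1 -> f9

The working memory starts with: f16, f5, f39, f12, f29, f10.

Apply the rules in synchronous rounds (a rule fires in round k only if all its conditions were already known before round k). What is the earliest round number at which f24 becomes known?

4

Round 1: R1 [f10 -> f25]; R2 [f12 & f5 & f16 -> f9]; R3 [f29 -> f31]. New: f25, f9, f31.
Round 2: R4 [f9 & f29 -> f21]. New: f21.
Round 3: R6 [f21 & f10 & f31 -> f23]. New: f23.
Round 4: R5 [f23 & f10 -> f24]. New: f24.
f24 first appears in round 4.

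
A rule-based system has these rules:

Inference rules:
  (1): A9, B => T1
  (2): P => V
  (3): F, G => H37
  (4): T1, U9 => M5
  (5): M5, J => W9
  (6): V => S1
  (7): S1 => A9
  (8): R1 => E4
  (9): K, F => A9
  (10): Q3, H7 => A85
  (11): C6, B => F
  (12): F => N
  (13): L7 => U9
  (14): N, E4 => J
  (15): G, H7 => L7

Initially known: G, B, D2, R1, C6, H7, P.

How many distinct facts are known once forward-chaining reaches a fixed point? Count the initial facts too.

20

[1] (2) [P => V]; (8) [R1 => E4]; (11) [C6, B => F]; (15) [G, H7 => L7]. ⇒ new: V, E4, F, L7.
[2] (3) [F, G => H37]; (6) [V => S1]; (12) [F => N]; (13) [L7 => U9]. ⇒ new: H37, S1, N, U9.
[3] (7) [S1 => A9]; (14) [N, E4 => J]. ⇒ new: A9, J.
[4] (1) [A9, B => T1]. ⇒ new: T1.
[5] (4) [T1, U9 => M5]. ⇒ new: M5.
[6] (5) [M5, J => W9]. ⇒ new: W9.
Closure: {A9, B, C6, D2, E4, F, G, H37, H7, J, L7, M5, N, P, R1, S1, T1, U9, V, W9} — 20 facts.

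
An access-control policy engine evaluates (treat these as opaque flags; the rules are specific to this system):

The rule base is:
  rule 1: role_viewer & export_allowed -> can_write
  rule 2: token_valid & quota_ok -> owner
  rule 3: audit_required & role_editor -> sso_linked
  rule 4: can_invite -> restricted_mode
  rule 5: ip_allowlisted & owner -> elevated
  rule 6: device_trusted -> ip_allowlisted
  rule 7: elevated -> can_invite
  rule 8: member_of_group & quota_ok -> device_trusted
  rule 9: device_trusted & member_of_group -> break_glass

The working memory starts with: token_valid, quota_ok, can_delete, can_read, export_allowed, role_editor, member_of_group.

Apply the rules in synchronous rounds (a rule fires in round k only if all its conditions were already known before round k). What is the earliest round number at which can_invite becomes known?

Round 1 — rule 2, rule 8, derive owner, device_trusted.
Round 2 — rule 6, rule 9, derive ip_allowlisted, break_glass.
Round 3 — rule 5, derive elevated.
Round 4 — rule 7, derive can_invite.
can_invite first appears in round 4.

4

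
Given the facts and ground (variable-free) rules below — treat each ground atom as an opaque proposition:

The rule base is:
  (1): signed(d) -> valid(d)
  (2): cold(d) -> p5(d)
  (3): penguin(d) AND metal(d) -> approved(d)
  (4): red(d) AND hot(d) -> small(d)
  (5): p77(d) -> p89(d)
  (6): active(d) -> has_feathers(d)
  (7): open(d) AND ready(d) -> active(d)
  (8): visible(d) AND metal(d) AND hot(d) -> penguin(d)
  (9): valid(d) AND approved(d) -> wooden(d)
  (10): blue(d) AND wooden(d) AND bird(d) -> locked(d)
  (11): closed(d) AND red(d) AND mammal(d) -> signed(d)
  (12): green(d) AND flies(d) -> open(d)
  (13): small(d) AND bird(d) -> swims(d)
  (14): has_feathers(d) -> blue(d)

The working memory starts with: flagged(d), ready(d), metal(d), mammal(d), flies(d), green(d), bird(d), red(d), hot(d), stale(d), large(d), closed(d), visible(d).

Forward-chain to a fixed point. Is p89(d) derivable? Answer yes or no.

Round 1 — (4), (8), (11), (12), derive small(d), penguin(d), signed(d), open(d).
Round 2 — (1), (3), (7), (13), derive valid(d), approved(d), active(d), swims(d).
Round 3 — (6), (9), derive has_feathers(d), wooden(d).
Round 4 — (14), derive blue(d).
Round 5 — (10), derive locked(d).
Fixed point reached. p89(d) is concluded only by (5); (5) needs p77(d) (never derived).

no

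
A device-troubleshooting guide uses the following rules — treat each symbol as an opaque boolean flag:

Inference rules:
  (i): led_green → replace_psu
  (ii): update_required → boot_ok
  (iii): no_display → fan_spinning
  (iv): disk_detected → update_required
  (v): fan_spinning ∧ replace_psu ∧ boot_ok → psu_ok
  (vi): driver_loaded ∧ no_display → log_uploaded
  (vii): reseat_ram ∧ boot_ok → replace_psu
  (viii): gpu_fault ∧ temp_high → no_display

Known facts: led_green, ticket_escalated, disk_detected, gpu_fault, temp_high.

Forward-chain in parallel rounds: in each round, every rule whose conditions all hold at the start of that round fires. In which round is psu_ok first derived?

3

[1] (i) [led_green → replace_psu]; (iv) [disk_detected → update_required]; (viii) [gpu_fault ∧ temp_high → no_display]. ⇒ new: replace_psu, update_required, no_display.
[2] (ii) [update_required → boot_ok]; (iii) [no_display → fan_spinning]. ⇒ new: boot_ok, fan_spinning.
[3] (v) [fan_spinning ∧ replace_psu ∧ boot_ok → psu_ok]. ⇒ new: psu_ok.
psu_ok first appears in round 3.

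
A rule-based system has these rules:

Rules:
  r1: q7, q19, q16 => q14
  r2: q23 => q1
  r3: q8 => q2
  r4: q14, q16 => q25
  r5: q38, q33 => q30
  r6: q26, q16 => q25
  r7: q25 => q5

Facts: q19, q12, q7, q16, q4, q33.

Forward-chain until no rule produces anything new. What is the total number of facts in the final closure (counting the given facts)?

9

Round 1 fires r1, giving q14.
Round 2 fires r4, giving q25.
Round 3 fires r7, giving q5.
Closure: {q12, q14, q16, q19, q25, q33, q4, q5, q7} — 9 facts.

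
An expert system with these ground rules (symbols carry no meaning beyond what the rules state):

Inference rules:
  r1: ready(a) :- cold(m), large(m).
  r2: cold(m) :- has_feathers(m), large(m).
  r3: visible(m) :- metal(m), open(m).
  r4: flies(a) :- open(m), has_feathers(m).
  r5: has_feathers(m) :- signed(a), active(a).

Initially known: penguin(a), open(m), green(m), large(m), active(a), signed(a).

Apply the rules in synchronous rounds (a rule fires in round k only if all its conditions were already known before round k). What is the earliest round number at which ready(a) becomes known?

Round 1 fires r5, giving has_feathers(m).
Round 2 fires r2, r4, giving cold(m), flies(a).
Round 3 fires r1, giving ready(a).
ready(a) first appears in round 3.

3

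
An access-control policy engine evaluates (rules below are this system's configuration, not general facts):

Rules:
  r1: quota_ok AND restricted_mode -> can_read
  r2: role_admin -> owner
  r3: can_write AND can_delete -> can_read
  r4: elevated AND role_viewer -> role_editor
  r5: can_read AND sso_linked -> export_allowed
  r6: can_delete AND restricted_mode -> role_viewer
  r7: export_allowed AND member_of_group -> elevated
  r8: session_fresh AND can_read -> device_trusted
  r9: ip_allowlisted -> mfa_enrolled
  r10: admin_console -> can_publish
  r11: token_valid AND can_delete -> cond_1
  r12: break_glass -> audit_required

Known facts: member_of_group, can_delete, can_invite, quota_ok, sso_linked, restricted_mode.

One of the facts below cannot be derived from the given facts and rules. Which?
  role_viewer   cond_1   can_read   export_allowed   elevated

Round 1 fires r1, r6, giving can_read, role_viewer.
Round 2 fires r5, giving export_allowed.
Round 3 fires r7, giving elevated.
Round 4 fires r4, giving role_editor.
Derived: elevated (round 3), can_read (round 1), role_viewer (round 1), export_allowed (round 2). cond_1 never appears in any round.

cond_1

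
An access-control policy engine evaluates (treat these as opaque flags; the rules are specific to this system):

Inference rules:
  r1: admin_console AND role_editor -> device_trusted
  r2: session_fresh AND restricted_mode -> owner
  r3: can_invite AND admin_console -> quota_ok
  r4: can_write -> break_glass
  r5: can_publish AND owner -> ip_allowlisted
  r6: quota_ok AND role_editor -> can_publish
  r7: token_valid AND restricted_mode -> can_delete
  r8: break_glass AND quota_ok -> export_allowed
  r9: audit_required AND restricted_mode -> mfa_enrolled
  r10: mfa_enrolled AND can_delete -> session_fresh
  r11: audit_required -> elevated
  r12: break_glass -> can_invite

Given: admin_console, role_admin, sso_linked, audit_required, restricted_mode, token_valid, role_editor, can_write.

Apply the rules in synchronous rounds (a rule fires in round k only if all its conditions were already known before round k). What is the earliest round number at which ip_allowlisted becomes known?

5

Round 1 — r1, r4, r7, r9, r11, derive device_trusted, break_glass, can_delete, mfa_enrolled, elevated.
Round 2 — r10, r12, derive session_fresh, can_invite.
Round 3 — r2, r3, derive owner, quota_ok.
Round 4 — r6, r8, derive can_publish, export_allowed.
Round 5 — r5, derive ip_allowlisted.
ip_allowlisted first appears in round 5.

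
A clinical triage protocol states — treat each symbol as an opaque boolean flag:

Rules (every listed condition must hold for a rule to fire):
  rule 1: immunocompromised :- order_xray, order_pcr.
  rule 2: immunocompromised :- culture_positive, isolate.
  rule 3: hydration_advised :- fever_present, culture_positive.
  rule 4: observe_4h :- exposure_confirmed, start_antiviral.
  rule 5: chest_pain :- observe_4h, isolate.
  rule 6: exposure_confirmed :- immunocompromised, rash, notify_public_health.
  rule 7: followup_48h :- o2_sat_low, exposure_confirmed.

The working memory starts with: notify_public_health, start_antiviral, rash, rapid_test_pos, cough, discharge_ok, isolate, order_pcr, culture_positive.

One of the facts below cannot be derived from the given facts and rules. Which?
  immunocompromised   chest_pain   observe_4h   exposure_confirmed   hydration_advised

hydration_advised

[1] rule 2 [immunocompromised :- culture_positive, isolate.]. ⇒ new: immunocompromised.
[2] rule 6 [exposure_confirmed :- immunocompromised, rash, notify_public_health.]. ⇒ new: exposure_confirmed.
[3] rule 4 [observe_4h :- exposure_confirmed, start_antiviral.]. ⇒ new: observe_4h.
[4] rule 5 [chest_pain :- observe_4h, isolate.]. ⇒ new: chest_pain.
Derived: exposure_confirmed (round 2), observe_4h (round 3), chest_pain (round 4), immunocompromised (round 1). hydration_advised never appears in any round.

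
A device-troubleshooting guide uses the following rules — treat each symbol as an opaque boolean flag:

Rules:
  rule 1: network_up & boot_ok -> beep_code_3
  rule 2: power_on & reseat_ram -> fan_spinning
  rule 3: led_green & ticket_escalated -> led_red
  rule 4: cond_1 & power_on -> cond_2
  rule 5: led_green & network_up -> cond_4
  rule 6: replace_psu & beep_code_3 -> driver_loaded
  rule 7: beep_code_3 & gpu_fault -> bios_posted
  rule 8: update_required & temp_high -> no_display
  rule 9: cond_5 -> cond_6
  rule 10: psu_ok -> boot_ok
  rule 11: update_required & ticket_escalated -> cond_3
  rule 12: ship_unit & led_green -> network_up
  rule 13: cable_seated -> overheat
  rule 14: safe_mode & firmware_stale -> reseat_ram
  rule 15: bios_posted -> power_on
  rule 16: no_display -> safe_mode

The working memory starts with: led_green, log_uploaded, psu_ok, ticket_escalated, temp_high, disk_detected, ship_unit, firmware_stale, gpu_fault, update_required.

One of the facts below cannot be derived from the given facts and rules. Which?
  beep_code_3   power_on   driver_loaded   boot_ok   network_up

Round 1 — rule 3, rule 8, rule 10, rule 11, rule 12, derive led_red, no_display, boot_ok, cond_3, network_up.
Round 2 — rule 1, rule 5, rule 16, derive beep_code_3, cond_4, safe_mode.
Round 3 — rule 7, rule 14, derive bios_posted, reseat_ram.
Round 4 — rule 15, derive power_on.
Round 5 — rule 2, derive fan_spinning.
Derived: beep_code_3 (round 2), power_on (round 4), network_up (round 1), boot_ok (round 1). driver_loaded never appears in any round.

driver_loaded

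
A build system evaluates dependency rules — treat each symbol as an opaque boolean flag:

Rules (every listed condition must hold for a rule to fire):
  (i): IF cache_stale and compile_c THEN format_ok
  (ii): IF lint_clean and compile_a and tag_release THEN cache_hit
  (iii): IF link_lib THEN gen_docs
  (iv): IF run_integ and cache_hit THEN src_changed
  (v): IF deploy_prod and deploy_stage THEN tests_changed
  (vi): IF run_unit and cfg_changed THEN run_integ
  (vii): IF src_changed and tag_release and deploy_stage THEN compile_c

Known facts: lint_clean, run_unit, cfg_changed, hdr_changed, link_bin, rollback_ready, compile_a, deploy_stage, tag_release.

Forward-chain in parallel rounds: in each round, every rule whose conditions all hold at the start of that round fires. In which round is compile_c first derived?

3

Round 1: (ii) [IF lint_clean and compile_a and tag_release THEN cache_hit]; (vi) [IF run_unit and cfg_changed THEN run_integ]. New: cache_hit, run_integ.
Round 2: (iv) [IF run_integ and cache_hit THEN src_changed]. New: src_changed.
Round 3: (vii) [IF src_changed and tag_release and deploy_stage THEN compile_c]. New: compile_c.
compile_c first appears in round 3.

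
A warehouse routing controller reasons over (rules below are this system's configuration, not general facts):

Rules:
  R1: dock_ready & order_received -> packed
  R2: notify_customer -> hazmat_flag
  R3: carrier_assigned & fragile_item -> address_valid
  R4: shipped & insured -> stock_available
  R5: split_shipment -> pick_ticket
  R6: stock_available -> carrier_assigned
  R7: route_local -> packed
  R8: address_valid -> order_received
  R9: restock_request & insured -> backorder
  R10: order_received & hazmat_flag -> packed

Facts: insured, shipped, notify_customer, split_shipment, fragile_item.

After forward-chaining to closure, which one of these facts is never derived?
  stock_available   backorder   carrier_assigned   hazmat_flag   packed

backorder

Round 1: R2 [notify_customer -> hazmat_flag]; R4 [shipped & insured -> stock_available]; R5 [split_shipment -> pick_ticket]. Adds hazmat_flag, stock_available, pick_ticket.
Round 2: R6 [stock_available -> carrier_assigned]. Adds carrier_assigned.
Round 3: R3 [carrier_assigned & fragile_item -> address_valid]. Adds address_valid.
Round 4: R8 [address_valid -> order_received]. Adds order_received.
Round 5: R10 [order_received & hazmat_flag -> packed]. Adds packed.
Derived: packed (round 5), stock_available (round 1), carrier_assigned (round 2), hazmat_flag (round 1). backorder never appears in any round.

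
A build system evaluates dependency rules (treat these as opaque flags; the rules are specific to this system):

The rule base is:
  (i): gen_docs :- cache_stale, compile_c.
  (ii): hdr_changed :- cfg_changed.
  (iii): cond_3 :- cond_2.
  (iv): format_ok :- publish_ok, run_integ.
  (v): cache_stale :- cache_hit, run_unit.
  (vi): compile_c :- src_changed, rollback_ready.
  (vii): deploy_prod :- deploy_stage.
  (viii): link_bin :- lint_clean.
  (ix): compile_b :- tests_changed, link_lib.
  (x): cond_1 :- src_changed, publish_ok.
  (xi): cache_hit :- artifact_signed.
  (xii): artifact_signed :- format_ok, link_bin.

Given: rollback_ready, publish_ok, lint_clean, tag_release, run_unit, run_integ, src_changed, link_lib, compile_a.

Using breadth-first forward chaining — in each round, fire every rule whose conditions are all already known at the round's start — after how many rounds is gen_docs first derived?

Round 1 fires (iv), (vi), (viii), (x), giving format_ok, compile_c, link_bin, cond_1.
Round 2 fires (xii), giving artifact_signed.
Round 3 fires (xi), giving cache_hit.
Round 4 fires (v), giving cache_stale.
Round 5 fires (i), giving gen_docs.
gen_docs first appears in round 5.

5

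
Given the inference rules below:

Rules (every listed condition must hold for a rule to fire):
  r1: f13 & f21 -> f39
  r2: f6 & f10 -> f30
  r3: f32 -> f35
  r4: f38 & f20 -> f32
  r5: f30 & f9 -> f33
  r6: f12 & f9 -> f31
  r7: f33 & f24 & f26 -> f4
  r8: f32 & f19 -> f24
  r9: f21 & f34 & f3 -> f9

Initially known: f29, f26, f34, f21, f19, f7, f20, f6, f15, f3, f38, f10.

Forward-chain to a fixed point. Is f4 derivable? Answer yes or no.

[1] r2 [f6 & f10 -> f30]; r4 [f38 & f20 -> f32]; r9 [f21 & f34 & f3 -> f9]. ⇒ new: f30, f32, f9.
[2] r3 [f32 -> f35]; r5 [f30 & f9 -> f33]; r8 [f32 & f19 -> f24]. ⇒ new: f35, f33, f24.
[3] r7 [f33 & f24 & f26 -> f4]. ⇒ new: f4.
f4 appears in round 3, so it is derivable.

yes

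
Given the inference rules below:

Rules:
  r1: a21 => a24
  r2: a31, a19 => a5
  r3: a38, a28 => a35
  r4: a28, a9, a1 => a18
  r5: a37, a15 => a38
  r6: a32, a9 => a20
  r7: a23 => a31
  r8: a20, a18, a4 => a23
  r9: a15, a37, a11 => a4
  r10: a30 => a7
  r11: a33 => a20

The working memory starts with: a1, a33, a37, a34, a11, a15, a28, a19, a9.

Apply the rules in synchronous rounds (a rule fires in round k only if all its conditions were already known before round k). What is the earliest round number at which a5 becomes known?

Round 1: r4 [a28, a9, a1 => a18]; r5 [a37, a15 => a38]; r9 [a15, a37, a11 => a4]; r11 [a33 => a20]. New: a18, a38, a4, a20.
Round 2: r3 [a38, a28 => a35]; r8 [a20, a18, a4 => a23]. New: a35, a23.
Round 3: r7 [a23 => a31]. New: a31.
Round 4: r2 [a31, a19 => a5]. New: a5.
a5 first appears in round 4.

4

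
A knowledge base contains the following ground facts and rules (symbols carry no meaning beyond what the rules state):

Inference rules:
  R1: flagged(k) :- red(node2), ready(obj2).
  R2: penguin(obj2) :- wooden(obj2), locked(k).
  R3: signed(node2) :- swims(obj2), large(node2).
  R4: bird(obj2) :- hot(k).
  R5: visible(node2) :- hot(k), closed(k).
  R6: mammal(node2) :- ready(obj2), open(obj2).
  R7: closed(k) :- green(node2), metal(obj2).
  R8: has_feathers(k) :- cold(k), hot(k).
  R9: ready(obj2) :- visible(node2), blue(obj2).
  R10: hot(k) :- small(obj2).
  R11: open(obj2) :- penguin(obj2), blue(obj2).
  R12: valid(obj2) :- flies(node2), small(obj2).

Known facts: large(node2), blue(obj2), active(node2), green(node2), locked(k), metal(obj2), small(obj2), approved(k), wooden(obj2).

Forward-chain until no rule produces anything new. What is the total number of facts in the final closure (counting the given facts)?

[1] R2 [penguin(obj2) :- wooden(obj2), locked(k).]; R7 [closed(k) :- green(node2), metal(obj2).]; R10 [hot(k) :- small(obj2).]. ⇒ new: penguin(obj2), closed(k), hot(k).
[2] R4 [bird(obj2) :- hot(k).]; R5 [visible(node2) :- hot(k), closed(k).]; R11 [open(obj2) :- penguin(obj2), blue(obj2).]. ⇒ new: bird(obj2), visible(node2), open(obj2).
[3] R9 [ready(obj2) :- visible(node2), blue(obj2).]. ⇒ new: ready(obj2).
[4] R6 [mammal(node2) :- ready(obj2), open(obj2).]. ⇒ new: mammal(node2).
Closure: {active(node2), approved(k), bird(obj2), blue(obj2), closed(k), green(node2), hot(k), large(node2), locked(k), mammal(node2), metal(obj2), open(obj2), penguin(obj2), ready(obj2), small(obj2), visible(node2), wooden(obj2)} — 17 facts.

17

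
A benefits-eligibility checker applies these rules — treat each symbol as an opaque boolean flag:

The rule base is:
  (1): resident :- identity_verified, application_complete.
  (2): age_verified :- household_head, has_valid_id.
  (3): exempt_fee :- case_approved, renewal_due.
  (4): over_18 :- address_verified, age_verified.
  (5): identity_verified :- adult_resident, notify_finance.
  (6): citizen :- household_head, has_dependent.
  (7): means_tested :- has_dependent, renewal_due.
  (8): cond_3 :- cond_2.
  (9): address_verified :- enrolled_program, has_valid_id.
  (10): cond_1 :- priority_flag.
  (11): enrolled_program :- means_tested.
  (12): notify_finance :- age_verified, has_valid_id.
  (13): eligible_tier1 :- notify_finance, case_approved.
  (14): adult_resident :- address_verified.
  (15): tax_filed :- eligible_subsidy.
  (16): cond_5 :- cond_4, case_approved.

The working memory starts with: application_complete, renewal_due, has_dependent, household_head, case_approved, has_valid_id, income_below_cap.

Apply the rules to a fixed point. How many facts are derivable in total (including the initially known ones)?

19

[1] (2) [age_verified :- household_head, has_valid_id.]; (3) [exempt_fee :- case_approved, renewal_due.]; (6) [citizen :- household_head, has_dependent.]; (7) [means_tested :- has_dependent, renewal_due.]. ⇒ new: age_verified, exempt_fee, citizen, means_tested.
[2] (11) [enrolled_program :- means_tested.]; (12) [notify_finance :- age_verified, has_valid_id.]. ⇒ new: enrolled_program, notify_finance.
[3] (9) [address_verified :- enrolled_program, has_valid_id.]; (13) [eligible_tier1 :- notify_finance, case_approved.]. ⇒ new: address_verified, eligible_tier1.
[4] (4) [over_18 :- address_verified, age_verified.]; (14) [adult_resident :- address_verified.]. ⇒ new: over_18, adult_resident.
[5] (5) [identity_verified :- adult_resident, notify_finance.]. ⇒ new: identity_verified.
[6] (1) [resident :- identity_verified, application_complete.]. ⇒ new: resident.
Closure: {address_verified, adult_resident, age_verified, application_complete, case_approved, citizen, eligible_tier1, enrolled_program, exempt_fee, has_dependent, has_valid_id, household_head, identity_verified, income_below_cap, means_tested, notify_finance, over_18, renewal_due, resident} — 19 facts.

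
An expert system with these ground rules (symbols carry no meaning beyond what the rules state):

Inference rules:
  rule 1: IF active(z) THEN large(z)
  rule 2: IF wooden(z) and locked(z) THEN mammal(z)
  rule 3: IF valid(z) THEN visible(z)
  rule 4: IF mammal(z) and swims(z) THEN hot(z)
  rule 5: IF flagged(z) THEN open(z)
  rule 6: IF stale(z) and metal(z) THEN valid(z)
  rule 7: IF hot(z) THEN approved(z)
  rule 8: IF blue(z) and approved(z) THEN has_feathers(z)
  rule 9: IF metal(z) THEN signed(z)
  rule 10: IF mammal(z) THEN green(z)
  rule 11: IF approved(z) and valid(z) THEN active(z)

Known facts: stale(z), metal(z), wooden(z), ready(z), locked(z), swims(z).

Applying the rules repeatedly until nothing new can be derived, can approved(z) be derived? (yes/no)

[1] rule 2 [IF wooden(z) and locked(z) THEN mammal(z)]; rule 6 [IF stale(z) and metal(z) THEN valid(z)]; rule 9 [IF metal(z) THEN signed(z)]. ⇒ new: mammal(z), valid(z), signed(z).
[2] rule 3 [IF valid(z) THEN visible(z)]; rule 4 [IF mammal(z) and swims(z) THEN hot(z)]; rule 10 [IF mammal(z) THEN green(z)]. ⇒ new: visible(z), hot(z), green(z).
[3] rule 7 [IF hot(z) THEN approved(z)]. ⇒ new: approved(z).
[4] rule 11 [IF approved(z) and valid(z) THEN active(z)]. ⇒ new: active(z).
[5] rule 1 [IF active(z) THEN large(z)]. ⇒ new: large(z).
approved(z) appears in round 3, so it is derivable.

yes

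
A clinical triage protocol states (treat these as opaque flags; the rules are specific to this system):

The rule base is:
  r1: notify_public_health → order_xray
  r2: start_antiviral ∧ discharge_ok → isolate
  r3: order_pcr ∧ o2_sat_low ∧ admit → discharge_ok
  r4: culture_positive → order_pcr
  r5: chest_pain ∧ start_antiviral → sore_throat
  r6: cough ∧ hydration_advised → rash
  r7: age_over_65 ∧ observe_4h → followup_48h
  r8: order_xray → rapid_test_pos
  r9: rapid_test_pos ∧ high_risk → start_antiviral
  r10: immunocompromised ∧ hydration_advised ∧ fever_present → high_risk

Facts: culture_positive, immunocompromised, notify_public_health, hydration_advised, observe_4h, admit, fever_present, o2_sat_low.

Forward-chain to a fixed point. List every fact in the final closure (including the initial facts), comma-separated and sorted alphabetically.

admit, culture_positive, discharge_ok, fever_present, high_risk, hydration_advised, immunocompromised, isolate, notify_public_health, o2_sat_low, observe_4h, order_pcr, order_xray, rapid_test_pos, start_antiviral

Round 1 — r1, r4, r10, derive order_xray, order_pcr, high_risk.
Round 2 — r3, r8, derive discharge_ok, rapid_test_pos.
Round 3 — r9, derive start_antiviral.
Round 4 — r2, derive isolate.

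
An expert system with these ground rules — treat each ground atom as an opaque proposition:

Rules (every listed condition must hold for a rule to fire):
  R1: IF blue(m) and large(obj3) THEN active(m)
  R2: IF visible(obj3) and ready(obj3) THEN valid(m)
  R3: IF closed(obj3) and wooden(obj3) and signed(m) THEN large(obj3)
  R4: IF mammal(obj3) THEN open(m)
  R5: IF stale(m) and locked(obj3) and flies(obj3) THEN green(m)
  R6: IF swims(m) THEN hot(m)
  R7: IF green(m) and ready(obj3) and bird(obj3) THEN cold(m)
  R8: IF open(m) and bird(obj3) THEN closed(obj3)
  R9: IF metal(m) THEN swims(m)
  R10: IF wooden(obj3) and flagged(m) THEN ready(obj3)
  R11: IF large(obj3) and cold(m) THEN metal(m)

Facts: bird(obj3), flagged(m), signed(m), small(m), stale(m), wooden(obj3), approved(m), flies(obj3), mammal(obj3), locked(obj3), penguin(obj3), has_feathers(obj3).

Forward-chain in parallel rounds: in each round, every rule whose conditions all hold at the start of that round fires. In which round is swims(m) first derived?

5

Round 1: R4 [IF mammal(obj3) THEN open(m)]; R5 [IF stale(m) and locked(obj3) and flies(obj3) THEN green(m)]; R10 [IF wooden(obj3) and flagged(m) THEN ready(obj3)]. New: open(m), green(m), ready(obj3).
Round 2: R7 [IF green(m) and ready(obj3) and bird(obj3) THEN cold(m)]; R8 [IF open(m) and bird(obj3) THEN closed(obj3)]. New: cold(m), closed(obj3).
Round 3: R3 [IF closed(obj3) and wooden(obj3) and signed(m) THEN large(obj3)]. New: large(obj3).
Round 4: R11 [IF large(obj3) and cold(m) THEN metal(m)]. New: metal(m).
Round 5: R9 [IF metal(m) THEN swims(m)]. New: swims(m).
swims(m) first appears in round 5.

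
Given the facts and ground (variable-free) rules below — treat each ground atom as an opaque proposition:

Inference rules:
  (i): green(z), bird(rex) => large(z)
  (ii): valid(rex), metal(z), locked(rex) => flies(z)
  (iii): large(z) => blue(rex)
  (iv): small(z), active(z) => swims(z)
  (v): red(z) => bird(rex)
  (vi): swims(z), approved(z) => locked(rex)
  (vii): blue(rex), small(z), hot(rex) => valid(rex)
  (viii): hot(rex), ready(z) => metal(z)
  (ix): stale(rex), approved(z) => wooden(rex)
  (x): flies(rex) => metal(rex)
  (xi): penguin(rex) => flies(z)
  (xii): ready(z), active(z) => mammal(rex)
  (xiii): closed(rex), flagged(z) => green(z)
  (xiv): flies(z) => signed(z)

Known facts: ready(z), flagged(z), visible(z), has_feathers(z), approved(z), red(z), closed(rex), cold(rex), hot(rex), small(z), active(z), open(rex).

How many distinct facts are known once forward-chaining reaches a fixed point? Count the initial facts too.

23

Round 1: (iv) [small(z), active(z) => swims(z)]; (v) [red(z) => bird(rex)]; (viii) [hot(rex), ready(z) => metal(z)]; (xii) [ready(z), active(z) => mammal(rex)]; (xiii) [closed(rex), flagged(z) => green(z)]. Adds swims(z), bird(rex), metal(z), mammal(rex), green(z).
Round 2: (i) [green(z), bird(rex) => large(z)]; (vi) [swims(z), approved(z) => locked(rex)]. Adds large(z), locked(rex).
Round 3: (iii) [large(z) => blue(rex)]. Adds blue(rex).
Round 4: (vii) [blue(rex), small(z), hot(rex) => valid(rex)]. Adds valid(rex).
Round 5: (ii) [valid(rex), metal(z), locked(rex) => flies(z)]. Adds flies(z).
Round 6: (xiv) [flies(z) => signed(z)]. Adds signed(z).
Closure: {active(z), approved(z), bird(rex), blue(rex), closed(rex), cold(rex), flagged(z), flies(z), green(z), has_feathers(z), hot(rex), large(z), locked(rex), mammal(rex), metal(z), open(rex), ready(z), red(z), signed(z), small(z), swims(z), valid(rex), visible(z)} — 23 facts.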